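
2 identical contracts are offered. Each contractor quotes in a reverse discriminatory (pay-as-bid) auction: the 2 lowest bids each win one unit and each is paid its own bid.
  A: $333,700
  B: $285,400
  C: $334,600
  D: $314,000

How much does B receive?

B is paid $285,400

Sorting: 285,400 (B), 314,000 (D), 333,700 (A), 334,600 (C)
Winners (2 units): B, D.
B wins → own bid $285,400.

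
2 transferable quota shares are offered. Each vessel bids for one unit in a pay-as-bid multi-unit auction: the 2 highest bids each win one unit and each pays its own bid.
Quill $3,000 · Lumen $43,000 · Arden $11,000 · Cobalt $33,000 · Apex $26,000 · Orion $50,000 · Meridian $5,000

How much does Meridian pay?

Meridian pays $0

Ordering the bids: 50,000 (Orion), 43,000 (Lumen), 33,000 (Cobalt), 26,000 (Apex), …
Top 2: Orion, Lumen.
Meridian does not win → $0.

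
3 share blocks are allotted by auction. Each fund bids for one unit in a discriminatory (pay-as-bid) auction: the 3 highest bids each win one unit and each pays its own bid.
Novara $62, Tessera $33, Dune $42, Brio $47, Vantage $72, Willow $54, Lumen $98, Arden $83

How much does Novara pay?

Novara pays $0

Bids ranked high→low: 98 (Lumen), 83 (Arden), 72 (Vantage), 62 (Novara), 54 (Willow), …
Top 3: Lumen, Arden, Vantage.
Novara does not win → $0.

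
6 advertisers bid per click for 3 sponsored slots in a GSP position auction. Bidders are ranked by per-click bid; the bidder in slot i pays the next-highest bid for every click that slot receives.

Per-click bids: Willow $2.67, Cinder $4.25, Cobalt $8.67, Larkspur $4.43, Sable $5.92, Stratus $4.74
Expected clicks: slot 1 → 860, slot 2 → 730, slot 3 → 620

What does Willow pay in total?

Ranked by bid: $8.67 (Cobalt) > $5.92 (Sable) > $4.74 (Stratus) > $4.43 (Larkspur) > …
Willow ranks below slot 3 → no slot, pays nothing.

Willow pays $0.00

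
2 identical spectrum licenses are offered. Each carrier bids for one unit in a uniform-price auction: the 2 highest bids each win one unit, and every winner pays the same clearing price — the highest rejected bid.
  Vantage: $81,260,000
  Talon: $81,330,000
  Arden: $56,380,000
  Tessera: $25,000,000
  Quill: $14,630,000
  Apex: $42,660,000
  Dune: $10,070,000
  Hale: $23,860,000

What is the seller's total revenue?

Total revenue: $112,760,000

Sorting: 81,330,000 (Talon), 81,260,000 (Vantage), 56,380,000 (Arden), 42,660,000 (Apex), …
The 2 highest are Talon, Vantage.
Clearing price = highest rejected bid = $56,380,000.
Total revenue = 2 × $56,380,000 = $112,760,000.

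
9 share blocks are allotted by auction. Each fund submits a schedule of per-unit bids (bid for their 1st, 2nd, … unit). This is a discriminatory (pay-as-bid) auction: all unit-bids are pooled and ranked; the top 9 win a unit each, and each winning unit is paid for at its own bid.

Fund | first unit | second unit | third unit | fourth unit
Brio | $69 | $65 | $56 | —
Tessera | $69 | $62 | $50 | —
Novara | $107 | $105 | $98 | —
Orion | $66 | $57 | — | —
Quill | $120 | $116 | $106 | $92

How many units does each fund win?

Brio 1, Novara 3, Quill 4, Tessera 1

Pooled unit-bids ranked (top 9): 120 (Quill-1), 116 (Quill-2), 107 (Novara-1), 106 (Quill-3), 105 (Novara-2), 98 (Novara-3), 92 (Quill-4), 69 (Brio-1), 69 (Tessera-1)
Next rejected bid: $66 (not a price — pay-as-bid).
Allocation: Brio 1, Novara 3, Quill 4, Tessera 1.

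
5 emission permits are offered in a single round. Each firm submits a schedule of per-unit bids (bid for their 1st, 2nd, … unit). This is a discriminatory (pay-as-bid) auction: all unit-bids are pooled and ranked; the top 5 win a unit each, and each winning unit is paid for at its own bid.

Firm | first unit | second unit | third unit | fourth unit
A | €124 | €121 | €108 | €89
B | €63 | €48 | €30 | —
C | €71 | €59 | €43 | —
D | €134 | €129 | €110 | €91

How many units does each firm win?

A 2, D 3

Pooled unit-bids ranked (top 5): 134 (D-1), 129 (D-2), 124 (A-1), 121 (A-2), 110 (D-3)
Next rejected bid: €108 (not a price — pay-as-bid).
Allocation: A 2, D 3.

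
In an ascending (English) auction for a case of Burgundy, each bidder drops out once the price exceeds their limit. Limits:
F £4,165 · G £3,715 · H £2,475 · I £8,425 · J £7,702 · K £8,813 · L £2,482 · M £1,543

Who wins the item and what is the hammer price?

Open ascending-bid auction: the price rises until one bidder remains; the winner pays the price at which the last rival dropped out.
Limits in order: 8,813 (K) > 8,425 (I) > 7,702 (J) > 4,165 (F) > 3,715 (G) > 2,482 (L) > …
Once the price passes £8,425, only K is left; the hammer falls at I's limit of £8,425.

K wins at £8,425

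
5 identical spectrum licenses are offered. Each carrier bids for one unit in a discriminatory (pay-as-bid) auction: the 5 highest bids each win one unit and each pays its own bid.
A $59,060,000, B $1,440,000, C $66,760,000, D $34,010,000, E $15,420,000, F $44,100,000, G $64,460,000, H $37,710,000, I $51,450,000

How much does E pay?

Sorting: 66,760,000 (C), 64,460,000 (G), 59,060,000 (A), 51,450,000 (I), 44,100,000 (F), 37,710,000 (H), 34,010,000 (D), …
Top 5: C, G, A, I, F.
E does not win → $0.

E pays $0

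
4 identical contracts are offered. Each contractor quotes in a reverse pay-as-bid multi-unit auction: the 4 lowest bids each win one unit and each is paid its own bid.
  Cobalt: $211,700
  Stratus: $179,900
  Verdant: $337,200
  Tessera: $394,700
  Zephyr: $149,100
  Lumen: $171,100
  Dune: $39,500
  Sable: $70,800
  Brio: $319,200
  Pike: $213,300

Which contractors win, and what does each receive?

Dune $39,500, Sable $70,800, Zephyr $149,100, Lumen $171,100

Bids ranked low→high: 39,500 (Dune), 70,800 (Sable), 149,100 (Zephyr), 171,100 (Lumen), 179,900 (Stratus), 211,700 (Cobalt), …
Lowest 4: Dune, Sable, Zephyr, Lumen.
Each winner is paid its own bid: Dune $39,500, Sable $70,800, Zephyr $149,100, Lumen $171,100.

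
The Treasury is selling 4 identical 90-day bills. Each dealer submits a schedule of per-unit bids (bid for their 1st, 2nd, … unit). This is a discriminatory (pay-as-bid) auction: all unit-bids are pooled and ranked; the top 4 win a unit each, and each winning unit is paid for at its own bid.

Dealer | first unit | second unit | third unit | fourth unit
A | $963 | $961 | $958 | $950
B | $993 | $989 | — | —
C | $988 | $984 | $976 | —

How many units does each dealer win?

B 2, C 2

Pooled unit-bids ranked (top 4): 993 (B-1), 989 (B-2), 988 (C-1), 984 (C-2)
Next rejected bid: $976 (not a price — pay-as-bid).
Allocation: B 2, C 2.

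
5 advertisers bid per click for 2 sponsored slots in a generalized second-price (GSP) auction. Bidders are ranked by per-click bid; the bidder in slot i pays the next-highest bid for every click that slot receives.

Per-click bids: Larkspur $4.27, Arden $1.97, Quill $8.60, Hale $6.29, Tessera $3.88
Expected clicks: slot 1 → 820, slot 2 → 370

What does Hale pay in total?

Per-click bids in order: $8.60 (Quill) > $6.29 (Hale) > $4.27 (Larkspur) > …
Hale holds slot 2 → pays next bid $4.27 × 370 clicks = $1579.90.

Hale pays $1579.90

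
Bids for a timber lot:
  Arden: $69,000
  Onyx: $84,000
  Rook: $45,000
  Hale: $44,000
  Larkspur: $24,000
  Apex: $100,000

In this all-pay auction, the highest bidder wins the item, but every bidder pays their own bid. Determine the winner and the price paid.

Rule: the highest bidder wins the item, but every bidder pays their own bid.
Sorting bids: 100,000 (Apex) > 84,000 (Onyx) > 69,000 (Arden) > 45,000 (Rook) > 44,000 (Hale) > 24,000 (Larkspur)
Apex is highest and takes the item; every bidder forfeits their bid.

Apex pays $100,000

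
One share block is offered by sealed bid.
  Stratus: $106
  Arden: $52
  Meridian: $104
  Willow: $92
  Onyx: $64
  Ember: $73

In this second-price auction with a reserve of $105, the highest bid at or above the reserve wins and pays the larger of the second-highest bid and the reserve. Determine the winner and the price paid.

Stratus pays $105

Sorting bids: 106 (Stratus) > 104 (Meridian) > 92 (Willow) > 73 (Ember) > 64 (Onyx) > 52 (Arden)
Stratus has the top bid at or above the reserve ($106).
Second-highest bid $104 is below the reserve $105, so the reserve binds → payment $105.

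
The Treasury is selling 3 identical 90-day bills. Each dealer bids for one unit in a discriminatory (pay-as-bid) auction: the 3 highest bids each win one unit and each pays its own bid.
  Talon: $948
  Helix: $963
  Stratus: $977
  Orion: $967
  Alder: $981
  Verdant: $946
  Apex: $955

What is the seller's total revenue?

Ordering the bids: 981 (Alder), 977 (Stratus), 967 (Orion), 963 (Helix), 955 (Apex), …
Winners (3 units): Alder, Stratus, Orion.
Total revenue = 981 + 977 + 967 = $2,925.

Total revenue: $2,925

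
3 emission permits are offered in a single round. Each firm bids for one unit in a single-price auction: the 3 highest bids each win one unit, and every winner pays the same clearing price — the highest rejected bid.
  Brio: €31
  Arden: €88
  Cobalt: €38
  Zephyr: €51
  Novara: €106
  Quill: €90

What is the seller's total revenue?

Ordering the bids: 106 (Novara), 90 (Quill), 88 (Arden), 51 (Zephyr), 38 (Cobalt), …
Top 3: Novara, Quill, Arden.
First losing bid is Zephyr's €51, which sets the uniform price.
Total revenue = 3 × €51 = €153.

Total revenue: €153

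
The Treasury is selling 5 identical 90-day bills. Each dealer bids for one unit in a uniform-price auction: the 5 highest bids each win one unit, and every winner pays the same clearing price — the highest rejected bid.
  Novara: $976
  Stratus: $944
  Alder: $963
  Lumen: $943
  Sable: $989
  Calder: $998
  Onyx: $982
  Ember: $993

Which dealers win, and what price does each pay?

Calder, Ember, Sable, Onyx, Novara; each pays $963

Sorting: 998 (Calder), 993 (Ember), 989 (Sable), 982 (Onyx), 976 (Novara), 963 (Alder), 944 (Stratus), …
Winners (5 units): Calder, Ember, Sable, Onyx, Novara.
Clearing price = highest rejected bid = $963.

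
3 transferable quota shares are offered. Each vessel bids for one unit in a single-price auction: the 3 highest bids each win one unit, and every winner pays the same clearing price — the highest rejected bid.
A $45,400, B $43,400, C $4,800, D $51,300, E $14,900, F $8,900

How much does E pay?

E pays $0

Bids ranked high→low: 51,300 (D), 45,400 (A), 43,400 (B), 14,900 (E), 8,900 (F), …
Winners (3 units): D, A, B.
Clearing price = highest rejected bid = $14,900.
E does not win → pays $0.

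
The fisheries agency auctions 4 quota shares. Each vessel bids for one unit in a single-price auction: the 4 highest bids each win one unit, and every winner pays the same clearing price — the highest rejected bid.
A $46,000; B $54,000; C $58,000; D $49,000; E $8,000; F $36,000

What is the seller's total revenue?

Sorting: 58,000 (C), 54,000 (B), 49,000 (D), 46,000 (A), 36,000 (F), 8,000 (E)
Winners (4 units): C, B, D, A.
First losing bid is F's $36,000, which sets the uniform price.
Total revenue = 4 × $36,000 = $144,000.

Total revenue: $144,000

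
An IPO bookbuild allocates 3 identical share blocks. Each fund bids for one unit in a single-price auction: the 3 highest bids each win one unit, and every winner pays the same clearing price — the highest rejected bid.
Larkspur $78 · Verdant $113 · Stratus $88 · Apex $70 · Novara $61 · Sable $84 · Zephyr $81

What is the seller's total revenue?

Total revenue: $243

Bids ranked high→low: 113 (Verdant), 88 (Stratus), 84 (Sable), 81 (Zephyr), 78 (Larkspur), …
The 3 highest are Verdant, Stratus, Sable.
First losing bid is Zephyr's $81, which sets the uniform price.
Total revenue = 3 × $81 = $243.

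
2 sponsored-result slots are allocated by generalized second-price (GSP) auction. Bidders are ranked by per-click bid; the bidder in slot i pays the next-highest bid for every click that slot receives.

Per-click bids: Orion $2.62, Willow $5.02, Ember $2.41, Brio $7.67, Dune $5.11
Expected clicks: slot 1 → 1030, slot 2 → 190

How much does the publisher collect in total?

Total revenue: $6217.10

Ranked by bid: $7.67 (Brio) > $5.11 (Dune) > $5.02 (Willow) > …
Slot 1: Brio pays $5.11 × 1030 = $5263.30
Slot 2: Dune pays $5.02 × 190 = $953.80
Total = $6217.10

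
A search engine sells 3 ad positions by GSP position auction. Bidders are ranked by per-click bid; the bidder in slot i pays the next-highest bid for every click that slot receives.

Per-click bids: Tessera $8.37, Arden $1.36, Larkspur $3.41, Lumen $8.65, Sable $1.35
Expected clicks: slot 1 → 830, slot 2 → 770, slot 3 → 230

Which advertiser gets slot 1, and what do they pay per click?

Lumen; $8.37 per click

Sorting advertisers: $8.65 (Lumen) > $8.37 (Tessera) > $3.41 (Larkspur) > $1.36 (Arden) > …
Slot 1 goes to the first-ranked bidder, Lumen, who pays the next bid down: $8.37/click.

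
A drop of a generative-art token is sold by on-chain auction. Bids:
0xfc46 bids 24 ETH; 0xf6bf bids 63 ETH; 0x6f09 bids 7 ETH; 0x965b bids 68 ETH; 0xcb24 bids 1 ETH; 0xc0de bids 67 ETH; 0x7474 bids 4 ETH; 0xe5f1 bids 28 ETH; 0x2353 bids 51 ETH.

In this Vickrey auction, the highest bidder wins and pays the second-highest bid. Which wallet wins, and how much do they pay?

Rule: the highest bidder wins and pays the second-highest bid.
Bids ranked: 68 (0x965b) > 67 (0xc0de) > 63 (0xf6bf) > 51 (0x2353) > 28 (0xe5f1) > 24 (0xfc46) > …
0x965b is highest; pays the second-highest bid, 67 ETH.

0x965b pays 67 ETH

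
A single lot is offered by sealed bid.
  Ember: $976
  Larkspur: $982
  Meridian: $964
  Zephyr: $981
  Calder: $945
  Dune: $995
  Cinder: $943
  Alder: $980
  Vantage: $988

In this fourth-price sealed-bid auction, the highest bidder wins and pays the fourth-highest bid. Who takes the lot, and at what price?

Dune pays $981

Bids in order: 995 (Dune) > 988 (Vantage) > 982 (Larkspur) > 981 (Zephyr) > 980 (Alder) > 976 (Ember) > …
Dune is highest; pays the fourth-highest bid, $981.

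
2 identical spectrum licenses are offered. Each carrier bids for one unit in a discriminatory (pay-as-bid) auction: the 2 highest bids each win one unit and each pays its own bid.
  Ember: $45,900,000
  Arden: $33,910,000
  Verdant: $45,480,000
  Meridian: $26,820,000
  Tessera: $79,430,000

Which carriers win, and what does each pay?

Tessera $79,430,000, Ember $45,900,000

Bids ranked high→low: 79,430,000 (Tessera), 45,900,000 (Ember), 45,480,000 (Verdant), 33,910,000 (Arden), …
The 2 highest are Tessera, Ember.
Each winner pays its own bid: Tessera $79,430,000, Ember $45,900,000.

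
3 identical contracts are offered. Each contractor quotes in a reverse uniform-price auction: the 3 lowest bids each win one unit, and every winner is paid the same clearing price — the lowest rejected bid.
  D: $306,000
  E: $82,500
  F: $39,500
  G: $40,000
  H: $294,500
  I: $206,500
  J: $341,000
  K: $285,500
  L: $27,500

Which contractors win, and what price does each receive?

L, F, G; each is paid $82,500

Bids ranked low→high: 27,500 (L), 39,500 (F), 40,000 (G), 82,500 (E), 206,500 (I), …
Lowest 3: L, F, G.
Clearing price = lowest rejected bid = $82,500.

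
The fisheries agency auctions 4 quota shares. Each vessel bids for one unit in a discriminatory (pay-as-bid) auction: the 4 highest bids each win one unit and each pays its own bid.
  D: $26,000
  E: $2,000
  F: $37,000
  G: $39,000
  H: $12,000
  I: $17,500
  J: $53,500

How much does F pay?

Sorting: 53,500 (J), 39,000 (G), 37,000 (F), 26,000 (D), 17,500 (I), 12,000 (H), …
Top 4: J, G, F, D.
F wins → own bid $37,000.

F pays $37,000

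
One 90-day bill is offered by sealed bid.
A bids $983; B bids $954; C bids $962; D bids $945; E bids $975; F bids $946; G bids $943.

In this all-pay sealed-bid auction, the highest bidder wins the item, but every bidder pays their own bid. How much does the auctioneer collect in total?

All-pay sealed-bid auction: the highest bidder wins the item, but every bidder pays their own bid.
Bids in order: 983 (A) > 975 (E) > 962 (C) > 954 (B) > 946 (F) > 945 (D) > …
A wins with the top bid; all bids are sunk regardless.
Every bidder forfeits their bid regardless of winning.
Revenue = 983 + 954 + 962 + 945 + 975 + 946 + 943 = $6,708.

Total revenue: $6,708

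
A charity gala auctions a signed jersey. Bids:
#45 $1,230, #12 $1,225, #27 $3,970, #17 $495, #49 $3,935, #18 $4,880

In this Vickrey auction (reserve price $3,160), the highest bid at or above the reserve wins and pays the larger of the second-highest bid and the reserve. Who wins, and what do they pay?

#18 pays $3,970

Vickrey auction (reserve price $3,160): the highest bid at or above the reserve wins and pays the larger of the second-highest bid and the reserve.
Bids in order: 4,880 (#18) > 3,970 (#27) > 3,935 (#49) > 1,230 (#45) > 1,225 (#12) > 495 (#17)
Highest eligible bid: #18 at $4,880.
Second-highest bid $3,970 exceeds the reserve $3,160 → payment $3,970.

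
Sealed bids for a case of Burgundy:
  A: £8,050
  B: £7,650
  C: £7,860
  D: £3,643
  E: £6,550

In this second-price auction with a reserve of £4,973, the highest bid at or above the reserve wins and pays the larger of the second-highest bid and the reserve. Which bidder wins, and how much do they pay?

Rule: the highest bid at or above the reserve wins and pays the larger of the second-highest bid and the reserve.
Bids in order: 8,050 (A) > 7,860 (C) > 7,650 (B) > 6,550 (E) > 3,643 (D)
Highest eligible bid: A at £8,050.
max(second-highest £7,860, reserve £4,973) = £7,860; the reserve does not bind.

A pays £7,860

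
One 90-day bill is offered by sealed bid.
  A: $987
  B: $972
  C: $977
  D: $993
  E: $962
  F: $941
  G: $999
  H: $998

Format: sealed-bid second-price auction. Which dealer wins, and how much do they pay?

G pays $998

Bids ranked: 999 (G) > 998 (H) > 993 (D) > 987 (A) > 977 (C) > 972 (B) > …
G wins with the highest bid; price is set by the runner-up at $998.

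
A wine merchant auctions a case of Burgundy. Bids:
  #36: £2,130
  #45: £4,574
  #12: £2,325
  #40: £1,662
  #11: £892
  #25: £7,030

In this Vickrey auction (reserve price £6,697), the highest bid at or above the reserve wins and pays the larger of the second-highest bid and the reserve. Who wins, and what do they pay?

Bids in order: 7,030 (#25) > 4,574 (#45) > 2,325 (#12) > 2,130 (#36) > 1,662 (#40) > 892 (#11)
Highest eligible bid: #25 at £7,030.
max(second-highest £4,574, reserve £6,697) = £6,697.

#25 pays £6,697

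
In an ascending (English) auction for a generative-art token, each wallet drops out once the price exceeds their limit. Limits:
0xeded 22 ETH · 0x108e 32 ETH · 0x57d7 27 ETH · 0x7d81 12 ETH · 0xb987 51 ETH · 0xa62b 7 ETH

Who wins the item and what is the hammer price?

Limits ranked: 51 (0xb987) > 32 (0x108e) > 27 (0x57d7) > 22 (0xeded) > 12 (0x7d81) > 7 (0xa62b)
Bidding ends when 0x108e exits at 32 ETH; 0xb987 takes it.

0xb987 wins at 32 ETH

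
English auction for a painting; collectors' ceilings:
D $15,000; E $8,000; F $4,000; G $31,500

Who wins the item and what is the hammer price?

Limits in order: 31,500 (G) > 15,000 (D) > 8,000 (E) > 4,000 (F)
D is the last rival to drop out, at $15,000; G remains and wins at that price.

G wins at $15,000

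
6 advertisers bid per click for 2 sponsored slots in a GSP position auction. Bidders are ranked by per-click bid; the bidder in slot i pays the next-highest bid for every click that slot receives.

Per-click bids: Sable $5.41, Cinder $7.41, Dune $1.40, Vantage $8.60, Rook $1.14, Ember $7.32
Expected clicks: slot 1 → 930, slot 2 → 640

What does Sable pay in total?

Sable pays $0.00

Ranked by bid: $8.60 (Vantage) > $7.41 (Cinder) > $7.32 (Ember) > …
Sable ranks below slot 2 → no slot, pays nothing.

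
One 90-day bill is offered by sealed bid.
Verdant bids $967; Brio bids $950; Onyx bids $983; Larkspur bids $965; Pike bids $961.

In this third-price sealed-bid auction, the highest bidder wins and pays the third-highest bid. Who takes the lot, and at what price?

Onyx pays $965

Bids ranked: 983 (Onyx) > 967 (Verdant) > 965 (Larkspur) > 961 (Pike) > 950 (Brio)
Onyx is highest; pays the third-highest bid, $965.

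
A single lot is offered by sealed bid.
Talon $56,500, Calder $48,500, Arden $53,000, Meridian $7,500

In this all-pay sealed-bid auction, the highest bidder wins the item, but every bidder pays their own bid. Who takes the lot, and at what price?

Talon pays $56,500

Sorting bids: 56,500 (Talon) > 53,000 (Arden) > 48,500 (Calder) > 7,500 (Meridian)
Talon is highest and takes the item; every bidder forfeits their bid.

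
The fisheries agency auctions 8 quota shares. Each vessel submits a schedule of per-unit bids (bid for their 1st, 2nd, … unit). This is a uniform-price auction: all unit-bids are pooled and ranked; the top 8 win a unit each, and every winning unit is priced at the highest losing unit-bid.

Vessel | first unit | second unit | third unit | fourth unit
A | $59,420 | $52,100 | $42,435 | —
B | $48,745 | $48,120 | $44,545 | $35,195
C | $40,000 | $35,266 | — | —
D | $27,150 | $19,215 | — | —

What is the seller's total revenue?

Total revenue: $281,560

Merging the schedules and taking the best 8: 59,420 (A-1), 52,100 (A-2), 48,745 (B-1), 48,120 (B-2), 44,545 (B-3), 42,435 (A-3), 40,000 (C-1), 35,266 (C-2)
First bid not allocated: $35,195.
Allocation: A 3, B 3, C 2. Every unit priced at $35,195.
Revenue = 8 × 35,195 = $281,560.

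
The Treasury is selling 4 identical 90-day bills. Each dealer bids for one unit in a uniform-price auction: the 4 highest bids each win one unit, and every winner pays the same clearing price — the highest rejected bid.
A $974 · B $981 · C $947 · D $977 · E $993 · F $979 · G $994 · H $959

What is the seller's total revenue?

Sorting: 994 (G), 993 (E), 981 (B), 979 (F), 977 (D), 974 (A), …
Winners (4 units): G, E, B, F.
First losing bid is D's $977, which sets the uniform price.
Total revenue = 4 × $977 = $3,908.

Total revenue: $3,908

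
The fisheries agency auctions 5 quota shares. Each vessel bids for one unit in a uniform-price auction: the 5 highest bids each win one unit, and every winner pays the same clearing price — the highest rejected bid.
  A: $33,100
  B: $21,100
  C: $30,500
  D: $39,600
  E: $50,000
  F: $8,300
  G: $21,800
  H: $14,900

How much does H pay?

H pays $0

Sorting: 50,000 (E), 39,600 (D), 33,100 (A), 30,500 (C), 21,800 (G), 21,100 (B), 14,900 (H), …
Top 5: E, D, A, C, G.
Highest unsuccessful bid: $21,100 → clearing price.
H does not win → pays $0.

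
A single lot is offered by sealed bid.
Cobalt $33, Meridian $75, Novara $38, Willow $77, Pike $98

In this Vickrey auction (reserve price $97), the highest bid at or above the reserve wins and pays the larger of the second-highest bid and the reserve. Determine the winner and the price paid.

Bids in order: 98 (Pike) > 77 (Willow) > 75 (Meridian) > 38 (Novara) > 33 (Cobalt)
Highest eligible bid: Pike at $98.
Second-highest bid $77 is below the reserve $97, so the reserve binds → payment $97.

Pike pays $97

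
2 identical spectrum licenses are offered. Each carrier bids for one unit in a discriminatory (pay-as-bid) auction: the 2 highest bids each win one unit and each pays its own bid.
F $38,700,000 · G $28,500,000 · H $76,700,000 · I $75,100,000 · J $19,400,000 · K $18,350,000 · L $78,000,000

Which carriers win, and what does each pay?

Sorting: 78,000,000 (L), 76,700,000 (H), 75,100,000 (I), 38,700,000 (F), …
The 2 highest are L, H.
Each winner pays its own bid: L $78,000,000, H $76,700,000.

L $78,000,000, H $76,700,000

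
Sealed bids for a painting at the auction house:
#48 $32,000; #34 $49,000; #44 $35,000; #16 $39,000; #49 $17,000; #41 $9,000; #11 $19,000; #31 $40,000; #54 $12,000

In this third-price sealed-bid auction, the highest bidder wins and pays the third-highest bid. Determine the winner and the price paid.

Sorting bids: 49,000 (#34) > 40,000 (#31) > 39,000 (#16) > 35,000 (#44) > 32,000 (#48) > 19,000 (#11) > …
#34 wins; payment is bid #3 in the ranking = $39,000.

#34 pays $39,000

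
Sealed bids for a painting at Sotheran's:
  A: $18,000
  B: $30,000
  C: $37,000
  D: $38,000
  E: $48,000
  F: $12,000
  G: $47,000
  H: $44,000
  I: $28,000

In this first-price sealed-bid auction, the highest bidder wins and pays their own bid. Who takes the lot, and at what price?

Rule: the highest bidder wins and pays their own bid.
Bids in order: 48,000 (E) > 47,000 (G) > 44,000 (H) > 38,000 (D) > 37,000 (C) > 30,000 (B) > …
E has the highest bid and pays exactly that: $48,000.

E pays $48,000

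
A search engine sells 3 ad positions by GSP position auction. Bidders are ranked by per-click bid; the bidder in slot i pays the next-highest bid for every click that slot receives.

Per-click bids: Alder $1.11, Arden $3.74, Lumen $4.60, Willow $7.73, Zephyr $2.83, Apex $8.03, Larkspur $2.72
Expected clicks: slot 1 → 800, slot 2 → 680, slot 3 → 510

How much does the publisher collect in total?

Total revenue: $11219.40

Sorting advertisers: $8.03 (Apex) > $7.73 (Willow) > $4.60 (Lumen) > $3.74 (Arden) > …
Slot 1: Apex pays $7.73 × 800 = $6184.00
Slot 2: Willow pays $4.60 × 680 = $3128.00
Slot 3: Lumen pays $3.74 × 510 = $1907.40
Total = $11219.40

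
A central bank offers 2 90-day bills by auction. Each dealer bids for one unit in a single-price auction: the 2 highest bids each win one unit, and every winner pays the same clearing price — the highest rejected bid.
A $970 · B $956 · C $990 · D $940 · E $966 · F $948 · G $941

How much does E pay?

Ordering the bids: 990 (C), 970 (A), 966 (E), 956 (B), …
The 2 highest are C, A.
First losing bid is E's $966, which sets the uniform price.
E does not win → pays $0.

E pays $0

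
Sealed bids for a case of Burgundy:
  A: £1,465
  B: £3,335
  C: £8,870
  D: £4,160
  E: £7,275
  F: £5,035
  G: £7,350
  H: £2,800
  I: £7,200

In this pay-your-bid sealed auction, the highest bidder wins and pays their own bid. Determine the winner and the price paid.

Pay-your-bid sealed auction: the highest bidder wins and pays their own bid.
Bids ranked: 8,870 (C) > 7,350 (G) > 7,275 (E) > 7,200 (I) > 5,035 (F) > 4,160 (D) > …
First-price: C pays what they bid, £8,870.

C pays £8,870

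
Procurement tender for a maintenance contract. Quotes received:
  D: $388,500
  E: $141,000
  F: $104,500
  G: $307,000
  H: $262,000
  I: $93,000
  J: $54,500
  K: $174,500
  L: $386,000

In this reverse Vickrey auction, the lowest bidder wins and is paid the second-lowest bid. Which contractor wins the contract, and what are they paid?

J is paid $93,000

Reverse Vickrey auction: the lowest bidder wins and is paid the second-lowest bid.
Bids ranked: 54,500 (J) < 93,000 (I) < 104,500 (F) < 141,000 (E) < 174,500 (K) < 262,000 (H) < …
J wins with the lowest bid; price is set by the runner-up at $93,000.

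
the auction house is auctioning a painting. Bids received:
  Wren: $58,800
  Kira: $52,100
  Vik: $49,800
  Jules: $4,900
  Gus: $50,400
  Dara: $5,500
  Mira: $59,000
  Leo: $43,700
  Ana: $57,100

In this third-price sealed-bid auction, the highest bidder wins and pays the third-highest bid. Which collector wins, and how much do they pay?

Mira pays $57,100

Sorting bids: 59,000 (Mira) > 58,800 (Wren) > 57,100 (Ana) > 52,100 (Kira) > 50,400 (Gus) > 49,800 (Vik) > …
Mira is highest; pays the third-highest bid, $57,100.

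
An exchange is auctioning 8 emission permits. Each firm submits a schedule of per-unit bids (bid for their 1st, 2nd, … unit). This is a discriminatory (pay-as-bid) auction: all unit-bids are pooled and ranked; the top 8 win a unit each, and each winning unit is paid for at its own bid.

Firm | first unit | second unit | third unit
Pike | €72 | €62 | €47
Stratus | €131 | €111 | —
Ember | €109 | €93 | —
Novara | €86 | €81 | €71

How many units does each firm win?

Merging the schedules and taking the best 8: 131 (Stratus-1), 111 (Stratus-2), 109 (Ember-1), 93 (Ember-2), 86 (Novara-1), 81 (Novara-2), 72 (Pike-1), 71 (Novara-3)
Next rejected bid: €62 (not a price — pay-as-bid).
Allocation: Ember 2, Novara 3, Pike 1, Stratus 2.

Ember 2, Novara 3, Pike 1, Stratus 2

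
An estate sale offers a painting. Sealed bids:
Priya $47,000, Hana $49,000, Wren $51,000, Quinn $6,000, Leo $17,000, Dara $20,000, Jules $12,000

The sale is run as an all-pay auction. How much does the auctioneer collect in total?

Total revenue: $202,000

Rule: the highest bidder wins the item, but every bidder pays their own bid.
Sorting bids: 51,000 (Wren) > 49,000 (Hana) > 47,000 (Priya) > 20,000 (Dara) > 17,000 (Leo) > 12,000 (Jules) > …
Every bidder forfeits their bid regardless of winning.
Revenue = 47,000 + 49,000 + 51,000 + 6,000 + 17,000 + 20,000 + 12,000 = $202,000.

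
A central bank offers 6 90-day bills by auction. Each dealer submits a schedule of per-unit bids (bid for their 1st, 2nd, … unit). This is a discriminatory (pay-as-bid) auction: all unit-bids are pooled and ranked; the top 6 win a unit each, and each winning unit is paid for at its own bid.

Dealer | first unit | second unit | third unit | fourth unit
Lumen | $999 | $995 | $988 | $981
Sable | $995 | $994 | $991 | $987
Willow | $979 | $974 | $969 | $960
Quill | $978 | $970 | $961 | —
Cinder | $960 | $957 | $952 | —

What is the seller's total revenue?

Pooled unit-bids ranked (top 6): 999 (Lumen-1), 995 (Lumen-2), 995 (Sable-1), 994 (Sable-2), 991 (Sable-3), 988 (Lumen-3)
Next rejected bid: $987 (not a price — pay-as-bid).
Each winning unit pays its own bid.
Revenue = 999 + 995 + 995 + 994 + 991 + 988 = $5,962.

Total revenue: $5,962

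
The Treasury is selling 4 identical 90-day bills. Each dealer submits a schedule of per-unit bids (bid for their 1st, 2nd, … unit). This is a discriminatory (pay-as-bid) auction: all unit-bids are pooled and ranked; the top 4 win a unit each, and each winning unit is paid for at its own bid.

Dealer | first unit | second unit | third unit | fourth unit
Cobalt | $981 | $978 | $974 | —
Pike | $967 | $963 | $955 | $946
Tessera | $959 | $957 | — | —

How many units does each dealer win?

Merging the schedules and taking the best 4: 981 (Cobalt-1), 978 (Cobalt-2), 974 (Cobalt-3), 967 (Pike-1)
Next rejected bid: $963 (not a price — pay-as-bid).
Allocation: Cobalt 3, Pike 1.

Cobalt 3, Pike 1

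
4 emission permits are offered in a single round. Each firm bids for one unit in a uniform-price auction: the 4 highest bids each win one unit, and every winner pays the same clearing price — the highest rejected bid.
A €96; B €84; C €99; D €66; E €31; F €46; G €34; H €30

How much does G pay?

G pays €0

Ordering the bids: 99 (C), 96 (A), 84 (B), 66 (D), 46 (F), 34 (G), …
Top 4: C, A, B, D.
First losing bid is F's €46, which sets the uniform price.
G does not win → pays €0.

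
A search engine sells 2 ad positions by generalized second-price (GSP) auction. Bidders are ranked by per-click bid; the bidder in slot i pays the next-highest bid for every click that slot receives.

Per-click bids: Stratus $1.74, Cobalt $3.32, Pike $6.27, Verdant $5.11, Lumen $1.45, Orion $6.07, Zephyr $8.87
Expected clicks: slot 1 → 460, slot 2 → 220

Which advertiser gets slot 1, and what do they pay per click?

Zephyr; $6.27 per click

Ranked by bid: $8.87 (Zephyr) > $6.27 (Pike) > $6.07 (Orion) > …
Slot 1 goes to the first-ranked bidder, Zephyr, who pays the next bid down: $6.27/click.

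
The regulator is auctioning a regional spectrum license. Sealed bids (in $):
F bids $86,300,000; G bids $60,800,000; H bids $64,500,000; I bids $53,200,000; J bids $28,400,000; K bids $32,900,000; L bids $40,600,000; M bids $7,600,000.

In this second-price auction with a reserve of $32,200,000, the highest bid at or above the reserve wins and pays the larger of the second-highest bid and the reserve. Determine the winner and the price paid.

F pays $64,500,000

Rule: the highest bid at or above the reserve wins and pays the larger of the second-highest bid and the reserve.
Bids ranked: 86,300,000 (F) > 64,500,000 (H) > 60,800,000 (G) > 53,200,000 (I) > 40,600,000 (L) > 32,900,000 (K) > …
Highest eligible bid: F at $86,300,000.
max(second-highest $64,500,000, reserve $32,200,000) = $64,500,000; the reserve does not bind.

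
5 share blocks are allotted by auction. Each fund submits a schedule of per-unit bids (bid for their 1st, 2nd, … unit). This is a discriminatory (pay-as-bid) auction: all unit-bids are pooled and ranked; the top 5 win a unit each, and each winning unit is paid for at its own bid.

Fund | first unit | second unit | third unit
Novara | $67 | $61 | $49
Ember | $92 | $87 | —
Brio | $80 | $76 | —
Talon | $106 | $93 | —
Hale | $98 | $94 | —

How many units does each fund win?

Merging the schedules and taking the best 5: 106 (Talon-1), 98 (Hale-1), 94 (Hale-2), 93 (Talon-2), 92 (Ember-1)
Next rejected bid: $87 (not a price — pay-as-bid).
Allocation: Ember 1, Hale 2, Talon 2.

Ember 1, Hale 2, Talon 2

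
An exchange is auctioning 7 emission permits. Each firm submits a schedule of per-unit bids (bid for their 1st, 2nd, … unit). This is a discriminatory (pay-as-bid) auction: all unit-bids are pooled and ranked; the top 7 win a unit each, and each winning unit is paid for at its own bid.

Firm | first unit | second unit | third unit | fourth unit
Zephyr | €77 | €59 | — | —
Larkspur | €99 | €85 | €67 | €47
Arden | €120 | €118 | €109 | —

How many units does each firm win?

All unit-bids, highest first — top 7: 120 (Arden-1), 118 (Arden-2), 109 (Arden-3), 99 (Larkspur-1), 85 (Larkspur-2), 77 (Zephyr-1), 67 (Larkspur-3)
Next rejected bid: €59 (not a price — pay-as-bid).
Allocation: Arden 3, Larkspur 3, Zephyr 1.

Arden 3, Larkspur 3, Zephyr 1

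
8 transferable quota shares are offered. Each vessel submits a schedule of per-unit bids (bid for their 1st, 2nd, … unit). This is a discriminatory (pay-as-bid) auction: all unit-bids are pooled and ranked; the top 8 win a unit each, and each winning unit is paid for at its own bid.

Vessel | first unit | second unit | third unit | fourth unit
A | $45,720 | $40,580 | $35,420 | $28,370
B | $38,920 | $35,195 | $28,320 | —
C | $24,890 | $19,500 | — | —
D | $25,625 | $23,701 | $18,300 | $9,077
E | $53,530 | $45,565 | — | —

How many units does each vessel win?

Pooled unit-bids ranked (top 8): 53,530 (E-1), 45,720 (A-1), 45,565 (E-2), 40,580 (A-2), 38,920 (B-1), 35,420 (A-3), 35,195 (B-2), 28,370 (A-4)
Next rejected bid: $28,320 (not a price — pay-as-bid).
Allocation: A 4, B 2, E 2.

A 4, B 2, E 2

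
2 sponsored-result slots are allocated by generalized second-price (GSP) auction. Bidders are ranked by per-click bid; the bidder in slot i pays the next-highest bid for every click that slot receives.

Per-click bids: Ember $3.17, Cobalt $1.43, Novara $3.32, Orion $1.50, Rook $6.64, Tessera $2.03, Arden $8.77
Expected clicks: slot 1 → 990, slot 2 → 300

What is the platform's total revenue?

Total revenue: $7569.60

Per-click bids in order: $8.77 (Arden) > $6.64 (Rook) > $3.32 (Novara) > …
Slot 1: Arden pays $6.64 × 990 = $6573.60
Slot 2: Rook pays $3.32 × 300 = $996.00
Total = $7569.60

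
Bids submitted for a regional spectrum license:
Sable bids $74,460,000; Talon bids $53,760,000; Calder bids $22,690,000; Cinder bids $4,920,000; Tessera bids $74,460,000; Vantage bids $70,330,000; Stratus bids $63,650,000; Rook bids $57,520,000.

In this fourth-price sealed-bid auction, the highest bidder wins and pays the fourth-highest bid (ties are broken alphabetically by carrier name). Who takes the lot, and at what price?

Bids in order: 74,460,000 (Sable) > 74,460,000 (Tessera) > 70,330,000 (Vantage) > 63,650,000 (Stratus) > 57,520,000 (Rook) > 53,760,000 (Talon) > …
Tie at $74,460,000 → Sable wins by tie-break.
Sable is highest; pays the fourth-highest bid, $63,650,000.

Sable pays $63,650,000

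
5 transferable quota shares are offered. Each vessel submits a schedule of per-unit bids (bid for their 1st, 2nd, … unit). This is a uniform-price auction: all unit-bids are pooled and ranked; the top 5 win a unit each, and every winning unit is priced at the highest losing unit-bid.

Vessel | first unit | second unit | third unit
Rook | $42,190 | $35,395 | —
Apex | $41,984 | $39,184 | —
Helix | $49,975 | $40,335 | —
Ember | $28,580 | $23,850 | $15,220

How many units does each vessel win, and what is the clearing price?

Merging the schedules and taking the best 5: 49,975 (Helix-1), 42,190 (Rook-1), 41,984 (Apex-1), 40,335 (Helix-2), 39,184 (Apex-2)
Highest rejected unit-bid = $35,395.
Allocation: Apex 2, Helix 2, Rook 1.

Apex 2, Helix 2, Rook 1; clearing price $35,395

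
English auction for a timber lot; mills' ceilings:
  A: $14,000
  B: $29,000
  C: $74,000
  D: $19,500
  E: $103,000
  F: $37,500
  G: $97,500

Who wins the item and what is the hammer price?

Limits ranked: 103,000 (E) > 97,500 (G) > 74,000 (C) > 37,500 (F) > 29,000 (B) > 19,500 (D) > …
G is the last rival to drop out, at $97,500; E remains and wins at that price.

E wins at $97,500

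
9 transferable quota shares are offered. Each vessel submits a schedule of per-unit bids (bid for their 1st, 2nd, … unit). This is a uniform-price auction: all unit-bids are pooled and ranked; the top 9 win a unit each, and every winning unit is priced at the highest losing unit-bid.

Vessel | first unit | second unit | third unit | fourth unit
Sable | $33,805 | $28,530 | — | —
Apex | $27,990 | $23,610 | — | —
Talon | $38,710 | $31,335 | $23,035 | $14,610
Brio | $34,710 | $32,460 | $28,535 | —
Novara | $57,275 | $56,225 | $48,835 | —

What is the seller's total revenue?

Pooled unit-bids ranked (top 9): 57,275 (Novara-1), 56,225 (Novara-2), 48,835 (Novara-3), 38,710 (Talon-1), 34,710 (Brio-1), 33,805 (Sable-1), 32,460 (Brio-2), 31,335 (Talon-2), 28,535 (Brio-3)
The (k+1)-th unit-bid is $28,530.
Allocation: Brio 3, Novara 3, Sable 1, Talon 2. Every unit priced at $28,530.
Revenue = 9 × 28,530 = $256,770.

Total revenue: $256,770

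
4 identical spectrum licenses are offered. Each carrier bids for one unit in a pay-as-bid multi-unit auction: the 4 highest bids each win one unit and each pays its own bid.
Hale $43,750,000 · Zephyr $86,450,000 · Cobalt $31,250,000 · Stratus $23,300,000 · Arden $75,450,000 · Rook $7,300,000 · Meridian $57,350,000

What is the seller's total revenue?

Total revenue: $263,000,000

Ordering the bids: 86,450,000 (Zephyr), 75,450,000 (Arden), 57,350,000 (Meridian), 43,750,000 (Hale), 31,250,000 (Cobalt), 23,300,000 (Stratus), …
Winners (4 units): Zephyr, Arden, Meridian, Hale.
Total revenue = 86,450,000 + 75,450,000 + 57,350,000 + 43,750,000 = $263,000,000.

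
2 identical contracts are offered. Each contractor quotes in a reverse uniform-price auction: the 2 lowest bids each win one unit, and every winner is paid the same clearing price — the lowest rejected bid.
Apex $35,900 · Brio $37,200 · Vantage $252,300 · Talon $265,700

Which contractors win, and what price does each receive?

Apex, Brio; each is paid $252,300

Ordering the bids: 35,900 (Apex), 37,200 (Brio), 252,300 (Vantage), 265,700 (Talon)
The 2 lowest are Apex, Brio.
Lowest unsuccessful bid: $252,300 → clearing price.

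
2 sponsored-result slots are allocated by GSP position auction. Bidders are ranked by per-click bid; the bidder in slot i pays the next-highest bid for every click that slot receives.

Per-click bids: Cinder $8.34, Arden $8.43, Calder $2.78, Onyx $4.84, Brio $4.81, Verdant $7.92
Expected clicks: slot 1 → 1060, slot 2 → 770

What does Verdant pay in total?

Verdant pays $0.00

Per-click bids in order: $8.43 (Arden) > $8.34 (Cinder) > $7.92 (Verdant) > …
Verdant ranks below slot 2 → no slot, pays nothing.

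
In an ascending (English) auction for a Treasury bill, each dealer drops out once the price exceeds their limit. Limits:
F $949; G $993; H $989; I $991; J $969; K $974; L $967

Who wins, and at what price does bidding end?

G wins at $991

Rule: the price rises until one bidder remains; the winner pays the price at which the last rival dropped out.
Sorting limits: 993 (G) > 991 (I) > 989 (H) > 974 (K) > 969 (J) > 967 (L) > …
I is the last rival to drop out, at $991; G remains and wins at that price.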